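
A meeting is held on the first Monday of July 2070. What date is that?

July 1, 2070 is a Tuesday.
The first Monday is therefore July 7 (6 days later).

July 7, 2070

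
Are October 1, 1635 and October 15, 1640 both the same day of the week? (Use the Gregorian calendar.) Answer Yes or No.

From Oct 1, 1635 to Oct 15, 1640 is 1841 days.
1841 mod 7 = 0, so they are the same weekday.
(Oct 1, 1635 is a Monday; Oct 15, 1640 is a Monday.)

Yes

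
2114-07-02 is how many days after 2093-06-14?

7687

Jun 14, 2093 → Jun 14, 2094: 365 days.
Jun 14, 2094 → Jun 14, 2095: 365 days.
Jun 14, 2095 → Jun 14, 2096: 366 days (Feb 29, 2096 is in that span).
Jun 14, 2096 → Jun 14, 2097: 365 days.
Jun 14, 2097 → Jun 14, 2098: 365 days.
Jun 14, 2098 → Jun 14, 2099: 365 days.
Jun 14, 2099 → Jun 14, 2100: 365 days.
Jun 14, 2100 → Jun 14, 2101: 365 days.
Jun 14, 2101 → Jun 14, 2102: 365 days.
Jun 14, 2102 → Jun 14, 2103: 365 days.
Jun 14, 2103 → Jun 14, 2104: 366 days (Feb 29, 2104 is in that span).
Jun 14, 2104 → Jun 14, 2105: 365 days.
Jun 14, 2105 → Jun 14, 2106: 365 days.
Jun 14, 2106 → Jun 14, 2107: 365 days.
Jun 14, 2107 → Jun 14, 2108: 366 days (Feb 29, 2108 is in that span).
Jun 14, 2108 → Jun 14, 2109: 365 days.
Jun 14, 2109 → Jun 14, 2110: 365 days.
Jun 14, 2110 → Jun 14, 2111: 365 days.
Jun 14, 2111 → Jun 14, 2112: 366 days (Feb 29, 2112 is in that span).
Jun 14, 2112 → Jun 14, 2113: 365 days.
Jun 14, 2113 → Jul 14, 2113: 30 days (June has 30).
Jul 14, 2113 → Aug 14, 2113: 31 days (July has 31).
Aug 14, 2113 → Sep 14, 2113: 31 days (August has 31).
Sep 14, 2113 → Oct 14, 2113: 30 days (September has 30).
Oct 14, 2113 → Nov 14, 2113: 31 days (October has 31).
Nov 14, 2113 → Dec 14, 2113: 30 days (November has 30).
Dec 14, 2113 → Jan 14, 2114: 31 days (December has 31).
Jan 14, 2114 → Feb 14, 2114: 31 days (January has 31).
Feb 14, 2114 → Mar 14, 2114: 28 days (February has 28).
Mar 14, 2114 → Apr 14, 2114: 31 days (March has 31).
Apr 14, 2114 → May 14, 2114: 30 days (April has 30).
May 14, 2114 → Jun 14, 2114: 31 days (May has 31).
Jun 14, 2114 → Jul 2, 2114: 18 days.
Total: 7687 days.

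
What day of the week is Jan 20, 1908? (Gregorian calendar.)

Monday

January 1, 1908 is a Wednesday.
Jan 1, 1908 → Jan 20, 1908: 19 days.
Total: 19 days.
19 mod 7 = 5, so Wednesday + 5 = Monday.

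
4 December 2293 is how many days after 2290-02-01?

1402

Feb 1, 2290 → Feb 1, 2291: 365 days.
Feb 1, 2291 → Feb 1, 2292: 365 days.
Feb 1, 2292 → Feb 1, 2293: 366 days (Feb 29, 2292 is in that span).
Feb 1, 2293 → Mar 1, 2293: 28 days (February has 28).
Mar 1, 2293 → Apr 1, 2293: 31 days (March has 31).
Apr 1, 2293 → May 1, 2293: 30 days (April has 30).
May 1, 2293 → Jun 1, 2293: 31 days (May has 31).
Jun 1, 2293 → Jul 1, 2293: 30 days (June has 30).
Jul 1, 2293 → Aug 1, 2293: 31 days (July has 31).
Aug 1, 2293 → Sep 1, 2293: 31 days (August has 31).
Sep 1, 2293 → Oct 1, 2293: 30 days (September has 30).
Oct 1, 2293 → Nov 1, 2293: 31 days (October has 31).
Nov 1, 2293 → Dec 1, 2293: 30 days (November has 30).
Dec 1, 2293 → Dec 4, 2293: 3 days.
Total: 1402 days.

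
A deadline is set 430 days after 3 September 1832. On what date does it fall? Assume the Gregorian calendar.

November 7, 1833

+365 (one year) → Sep 3, 1833 (65 left).
Sep has 30 days: +28 → Oct 1, 1833 (37 left).
Oct has 31 days: +31 → Nov 1, 1833 (6 left).
+6 → Nov 7, 1833.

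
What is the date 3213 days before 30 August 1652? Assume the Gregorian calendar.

−366 (one year; includes Feb 29, 1652) → Aug 30, 1651 (2847 left).
−365 (one year) → Aug 30, 1650 (2482 left).
−365 (one year) → Aug 30, 1649 (2117 left).
−365 (one year) → Aug 30, 1648 (1752 left).
−366 (one year; includes Feb 29, 1648) → Aug 30, 1647 (1386 left).
−365 (one year) → Aug 30, 1646 (1021 left).
−365 (one year) → Aug 30, 1645 (656 left).
−365 (one year) → Aug 30, 1644 (291 left).
−30 → Jul 31, 1644 (end of Jul, 31 days; 261 left).
−31 → Jun 30, 1644 (end of Jun, 30 days; 230 left).
−30 → May 31, 1644 (end of May, 31 days; 200 left).
−31 → Apr 30, 1644 (end of Apr, 30 days; 169 left).
−30 → Mar 31, 1644 (end of Mar, 31 days; 139 left).
−31 → Feb 29, 1644 (end of Feb, 29 days; 108 left).
−29 → Jan 31, 1644 (end of Jan, 31 days; 79 left).
−31 → Dec 31, 1643 (end of Dec, 31 days; 48 left).
−31 → Nov 30, 1643 (end of Nov, 30 days; 17 left).
−17 → Nov 13, 1643.

November 13, 1643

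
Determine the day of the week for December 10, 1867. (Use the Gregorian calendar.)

Doomsday rule: the anchor day for the 1800s is Friday. For year 67: 67÷12 = 5 r 7, and 7÷4 = 1, so 5+7+1 = 13.
Friday + 13 ≡ Thursday — that's 1867's doomsday.
In December the doomsday date is Dec 12.
Dec 10 is 2 days before Dec 12; 2 mod 7 = 2, so Thursday − 2 = Tuesday.

Tuesday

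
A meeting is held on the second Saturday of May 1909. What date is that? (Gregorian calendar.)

May 8, 1909

May 1, 1909 is a Saturday.
The first Saturday is therefore May 1 (same day).
The second Saturday is 1 + 1×7 = May 8.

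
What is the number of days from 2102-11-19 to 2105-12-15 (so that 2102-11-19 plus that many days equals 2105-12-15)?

1122

Nov 19, 2102 → Nov 19, 2103: 365 days.
Nov 19, 2103 → Nov 19, 2104: 366 days (Feb 29, 2104 is in that span).
Nov 19, 2104 → Dec 19, 2104: 30 days (November has 30).
Dec 19, 2104 → Jan 19, 2105: 31 days (December has 31).
Jan 19, 2105 → Feb 19, 2105: 31 days (January has 31).
Feb 19, 2105 → Mar 19, 2105: 28 days (February has 28).
Mar 19, 2105 → Apr 19, 2105: 31 days (March has 31).
Apr 19, 2105 → May 19, 2105: 30 days (April has 30).
May 19, 2105 → Jun 19, 2105: 31 days (May has 31).
Jun 19, 2105 → Jul 19, 2105: 30 days (June has 30).
Jul 19, 2105 → Aug 19, 2105: 31 days (July has 31).
Aug 19, 2105 → Sep 19, 2105: 31 days (August has 31).
Sep 19, 2105 → Oct 19, 2105: 30 days (September has 30).
Oct 19, 2105 → Nov 19, 2105: 31 days (October has 31).
Nov 19, 2105 → Dec 15, 2105: 26 days.
Total: 1122 days.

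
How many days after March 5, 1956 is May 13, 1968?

Mar 5, 1956 → Mar 5, 1957: 365 days.
Mar 5, 1957 → Mar 5, 1958: 365 days.
Mar 5, 1958 → Mar 5, 1959: 365 days.
Mar 5, 1959 → Mar 5, 1960: 366 days (Feb 29, 1960 is in that span).
Mar 5, 1960 → Mar 5, 1961: 365 days.
Mar 5, 1961 → Mar 5, 1962: 365 days.
Mar 5, 1962 → Mar 5, 1963: 365 days.
Mar 5, 1963 → Mar 5, 1964: 366 days (Feb 29, 1964 is in that span).
Mar 5, 1964 → Mar 5, 1965: 365 days.
Mar 5, 1965 → Mar 5, 1966: 365 days.
Mar 5, 1966 → Mar 5, 1967: 365 days.
Mar 5, 1967 → Mar 5, 1968: 366 days (Feb 29, 1968 is in that span).
Mar 5, 1968 → Apr 5, 1968: 31 days (March has 31).
Apr 5, 1968 → May 5, 1968: 30 days (April has 30).
May 5, 1968 → May 13, 1968: 8 days.
Total: 4452 days.

4452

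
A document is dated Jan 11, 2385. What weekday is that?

Friday

Doomsday rule: the anchor day for the 2300s is Wednesday. For year 85: 85÷12 = 7 r 1, and 1÷4 = 0, so 7+1+0 = 8.
Wednesday + 8 ≡ Thursday — that's 2385's doomsday.
In January the doomsday date is Jan 3 (2385 is not a leap year).
Jan 11 is 8 days after Jan 3; 8 mod 7 = 1, so Thursday + 1 = Friday.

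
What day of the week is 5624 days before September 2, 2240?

Sunday

First find the weekday of Sep 2, 2240. Doomsday rule: the anchor day for the 2200s is Friday. For year 40: 40÷12 = 3 r 4, and 4÷4 = 1, so 3+4+1 = 8.
Friday + 8 ≡ Saturday — that's 2240's doomsday.
In September the doomsday date is Sep 5.
Sep 2 is 3 days before Sep 5; 3 mod 7 = 3, so Saturday − 3 = Wednesday.
5624 mod 7 = 3, so 5624 days before a Wednesday is Wednesday − 3 = Sunday.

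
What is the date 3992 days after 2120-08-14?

July 20, 2131

+365 (one year) → Aug 14, 2121 (3627 left).
+365 (one year) → Aug 14, 2122 (3262 left).
+365 (one year) → Aug 14, 2123 (2897 left).
+366 (one year; includes Feb 29, 2124) → Aug 14, 2124 (2531 left).
+365 (one year) → Aug 14, 2125 (2166 left).
+365 (one year) → Aug 14, 2126 (1801 left).
+365 (one year) → Aug 14, 2127 (1436 left).
+366 (one year; includes Feb 29, 2128) → Aug 14, 2128 (1070 left).
+365 (one year) → Aug 14, 2129 (705 left).
+365 (one year) → Aug 14, 2130 (340 left).
Aug has 31 days: +18 → Sep 1, 2130 (322 left).
Sep has 30 days: +30 → Oct 1, 2130 (292 left).
Oct has 31 days: +31 → Nov 1, 2130 (261 left).
Nov has 30 days: +30 → Dec 1, 2130 (231 left).
Dec has 31 days: +31 → Jan 1, 2131 (200 left).
Jan has 31 days: +31 → Feb 1, 2131 (169 left).
Feb has 28 days: +28 → Mar 1, 2131 (141 left).
Mar has 31 days: +31 → Apr 1, 2131 (110 left).
Apr has 30 days: +30 → May 1, 2131 (80 left).
May has 31 days: +31 → Jun 1, 2131 (49 left).
Jun has 30 days: +30 → Jul 1, 2131 (19 left).
+19 → Jul 20, 2131.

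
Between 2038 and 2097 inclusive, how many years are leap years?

Multiples of 4 in [2038,2097]: 15.
Of those, multiples of 100: 0 (not leap unless ÷400).
Multiples of 400: 0.
Leap years = 15 − 0 + 0 = 15.

15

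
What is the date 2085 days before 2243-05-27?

September 10, 2237

−365 (one year) → May 27, 2242 (1720 left).
−365 (one year) → May 27, 2241 (1355 left).
−365 (one year) → May 27, 2240 (990 left).
−366 (one year; includes Feb 29, 2240) → May 27, 2239 (624 left).
−365 (one year) → May 27, 2238 (259 left).
−27 → Apr 30, 2238 (end of Apr, 30 days; 232 left).
−30 → Mar 31, 2238 (end of Mar, 31 days; 202 left).
−31 → Feb 28, 2238 (end of Feb, 28 days; 171 left).
−28 → Jan 31, 2238 (end of Jan, 31 days; 143 left).
−31 → Dec 31, 2237 (end of Dec, 31 days; 112 left).
−31 → Nov 30, 2237 (end of Nov, 30 days; 81 left).
−30 → Oct 31, 2237 (end of Oct, 31 days; 51 left).
−31 → Sep 30, 2237 (end of Sep, 30 days; 20 left).
−20 → Sep 10, 2237.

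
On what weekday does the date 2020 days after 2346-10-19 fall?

Oct 19, 2346 is a Saturday.
2020 mod 7 = 4, so 2020 days after a Saturday is Saturday + 4 = Wednesday.

Wednesday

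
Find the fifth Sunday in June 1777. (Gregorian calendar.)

June 29, 1777

June 1, 1777 is a Sunday.
The first Sunday is therefore June 1 (same day).
The fifth Sunday is 1 + 4×7 = June 29.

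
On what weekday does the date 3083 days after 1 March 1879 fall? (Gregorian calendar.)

Tuesday

Mar 1, 1879 is a Saturday.
3083 mod 7 = 3, so 3083 days after a Saturday is Saturday + 3 = Tuesday.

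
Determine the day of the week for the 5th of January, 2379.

Doomsday rule: the anchor day for the 2300s is Wednesday. For year 79: 79÷12 = 6 r 7, and 7÷4 = 1, so 6+7+1 = 14.
Wednesday + 14 ≡ Wednesday — that's 2379's doomsday.
In January the doomsday date is Jan 3 (2379 is not a leap year).
Jan 5 is 2 days after Jan 3; 2 mod 7 = 2, so Wednesday + 2 = Friday.

Friday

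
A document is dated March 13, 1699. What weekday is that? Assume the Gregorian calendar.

Friday

Doomsday rule: the anchor day for the 1600s is Tuesday. For year 99: 99÷12 = 8 r 3, and 3÷4 = 0, so 8+3+0 = 11.
Tuesday + 11 ≡ Saturday — that's 1699's doomsday.
In March the doomsday date is Mar 14.
Mar 13 is 1 day before Mar 14; 1 mod 7 = 1, so Saturday − 1 = Friday.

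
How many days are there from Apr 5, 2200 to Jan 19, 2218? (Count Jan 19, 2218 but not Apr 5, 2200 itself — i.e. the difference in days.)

6498

Apr 5, 2200 → Apr 5, 2201: 365 days.
Apr 5, 2201 → Apr 5, 2202: 365 days.
Apr 5, 2202 → Apr 5, 2203: 365 days.
Apr 5, 2203 → Apr 5, 2204: 366 days (Feb 29, 2204 is in that span).
Apr 5, 2204 → Apr 5, 2205: 365 days.
Apr 5, 2205 → Apr 5, 2206: 365 days.
Apr 5, 2206 → Apr 5, 2207: 365 days.
Apr 5, 2207 → Apr 5, 2208: 366 days (Feb 29, 2208 is in that span).
Apr 5, 2208 → Apr 5, 2209: 365 days.
Apr 5, 2209 → Apr 5, 2210: 365 days.
Apr 5, 2210 → Apr 5, 2211: 365 days.
Apr 5, 2211 → Apr 5, 2212: 366 days (Feb 29, 2212 is in that span).
Apr 5, 2212 → Apr 5, 2213: 365 days.
Apr 5, 2213 → Apr 5, 2214: 365 days.
Apr 5, 2214 → Apr 5, 2215: 365 days.
Apr 5, 2215 → Apr 5, 2216: 366 days (Feb 29, 2216 is in that span).
Apr 5, 2216 → Apr 5, 2217: 365 days.
Apr 5, 2217 → May 5, 2217: 30 days (April has 30).
May 5, 2217 → Jun 5, 2217: 31 days (May has 31).
Jun 5, 2217 → Jul 5, 2217: 30 days (June has 30).
Jul 5, 2217 → Aug 5, 2217: 31 days (July has 31).
Aug 5, 2217 → Sep 5, 2217: 31 days (August has 31).
Sep 5, 2217 → Oct 5, 2217: 30 days (September has 30).
Oct 5, 2217 → Nov 5, 2217: 31 days (October has 31).
Nov 5, 2217 → Dec 5, 2217: 30 days (November has 30).
Dec 5, 2217 → Jan 5, 2218: 31 days (December has 31).
Jan 5, 2218 → Jan 19, 2218: 14 days.
Total: 6498 days.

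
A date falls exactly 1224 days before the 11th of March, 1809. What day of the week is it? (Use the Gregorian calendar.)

Sunday

First find the weekday of Mar 11, 1809. Doomsday rule: the anchor day for the 1800s is Friday. For year 09: 9÷12 = 0 r 9, and 9÷4 = 2, so 0+9+2 = 11.
Friday + 11 ≡ Tuesday — that's 1809's doomsday.
In March the doomsday date is Mar 14.
Mar 11 is 3 days before Mar 14; 3 mod 7 = 3, so Tuesday − 3 = Saturday.
1224 mod 7 = 6, so 1224 days before a Saturday is Saturday − 6 = Sunday.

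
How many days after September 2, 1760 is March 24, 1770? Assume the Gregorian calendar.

Sep 2, 1760 → Sep 2, 1761: 365 days.
Sep 2, 1761 → Sep 2, 1762: 365 days.
Sep 2, 1762 → Sep 2, 1763: 365 days.
Sep 2, 1763 → Sep 2, 1764: 366 days (Feb 29, 1764 is in that span).
Sep 2, 1764 → Sep 2, 1765: 365 days.
Sep 2, 1765 → Sep 2, 1766: 365 days.
Sep 2, 1766 → Sep 2, 1767: 365 days.
Sep 2, 1767 → Sep 2, 1768: 366 days (Feb 29, 1768 is in that span).
Sep 2, 1768 → Sep 2, 1769: 365 days.
Sep 2, 1769 → Oct 2, 1769: 30 days (September has 30).
Oct 2, 1769 → Nov 2, 1769: 31 days (October has 31).
Nov 2, 1769 → Dec 2, 1769: 30 days (November has 30).
Dec 2, 1769 → Jan 2, 1770: 31 days (December has 31).
Jan 2, 1770 → Feb 2, 1770: 31 days (January has 31).
Feb 2, 1770 → Mar 2, 1770: 28 days (February has 28).
Mar 2, 1770 → Mar 24, 1770: 22 days.
Total: 3490 days.

3490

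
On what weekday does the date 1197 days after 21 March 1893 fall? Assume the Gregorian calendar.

Tuesday

Mar 21, 1893 is a Tuesday.
1197 mod 7 = 0, so 1197 days after a Tuesday is Tuesday + 0 = Tuesday.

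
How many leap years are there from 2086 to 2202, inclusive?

Multiples of 4 in [2086,2202]: 29.
Of those, multiples of 100: 2 (not leap unless ÷400).
Multiples of 400: 0.
Leap years = 29 − 2 + 0 = 27.

27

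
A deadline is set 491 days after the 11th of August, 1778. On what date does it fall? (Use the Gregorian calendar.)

+365 (one year) → Aug 11, 1779 (126 left).
Aug has 31 days: +21 → Sep 1, 1779 (105 left).
Sep has 30 days: +30 → Oct 1, 1779 (75 left).
Oct has 31 days: +31 → Nov 1, 1779 (44 left).
Nov has 30 days: +30 → Dec 1, 1779 (14 left).
+14 → Dec 15, 1779.

December 15, 1779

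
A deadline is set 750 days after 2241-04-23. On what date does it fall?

May 13, 2243

+365 (one year) → Apr 23, 2242 (385 left).
Apr has 30 days: +8 → May 1, 2242 (377 left).
May has 31 days: +31 → Jun 1, 2242 (346 left).
Jun has 30 days: +30 → Jul 1, 2242 (316 left).
Jul has 31 days: +31 → Aug 1, 2242 (285 left).
Aug has 31 days: +31 → Sep 1, 2242 (254 left).
Sep has 30 days: +30 → Oct 1, 2242 (224 left).
Oct has 31 days: +31 → Nov 1, 2242 (193 left).
Nov has 30 days: +30 → Dec 1, 2242 (163 left).
Dec has 31 days: +31 → Jan 1, 2243 (132 left).
Jan has 31 days: +31 → Feb 1, 2243 (101 left).
Feb has 28 days: +28 → Mar 1, 2243 (73 left).
Mar has 31 days: +31 → Apr 1, 2243 (42 left).
Apr has 30 days: +30 → May 1, 2243 (12 left).
+12 → May 13, 2243.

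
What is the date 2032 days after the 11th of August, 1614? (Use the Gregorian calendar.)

+365 (one year) → Aug 11, 1615 (1667 left).
+366 (one year; includes Feb 29, 1616) → Aug 11, 1616 (1301 left).
+365 (one year) → Aug 11, 1617 (936 left).
+365 (one year) → Aug 11, 1618 (571 left).
+365 (one year) → Aug 11, 1619 (206 left).
Aug has 31 days: +21 → Sep 1, 1619 (185 left).
Sep has 30 days: +30 → Oct 1, 1619 (155 left).
Oct has 31 days: +31 → Nov 1, 1619 (124 left).
Nov has 30 days: +30 → Dec 1, 1619 (94 left).
Dec has 31 days: +31 → Jan 1, 1620 (63 left).
Jan has 31 days: +31 → Feb 1, 1620 (32 left).
Feb has 29 days: +29 → Mar 1, 1620 (3 left).
+3 → Mar 4, 1620.

March 4, 1620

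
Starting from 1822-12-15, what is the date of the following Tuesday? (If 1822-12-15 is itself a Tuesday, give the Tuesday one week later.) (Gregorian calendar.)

December 17, 1822

Dec 15, 1822 is a Sunday.
From Sunday to the next Tuesday is 2 days.
Dec 15, 1822 + 2 = Dec 17, 1822.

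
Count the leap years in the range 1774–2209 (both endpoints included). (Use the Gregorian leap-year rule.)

105

Multiples of 4 in [1774,2209]: 109.
Of those, multiples of 100: 5 (not leap unless ÷400).
Multiples of 400: 1.
Leap years = 109 − 5 + 1 = 105.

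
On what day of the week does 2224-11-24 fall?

Wednesday

Doomsday rule: the anchor day for the 2200s is Friday. For year 24: 24÷12 = 2 r 0, and 0÷4 = 0, so 2+0+0 = 2.
Friday + 2 ≡ Sunday — that's 2224's doomsday.
In November the doomsday date is Nov 7.
Nov 24 is 17 days after Nov 7; 17 mod 7 = 3, so Sunday + 3 = Wednesday.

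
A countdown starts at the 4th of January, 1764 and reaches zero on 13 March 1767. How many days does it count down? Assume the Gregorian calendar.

1164

Jan 4, 1764 → Jan 4, 1765: 366 days (Feb 29, 1764 is in that span).
Jan 4, 1765 → Jan 4, 1766: 365 days.
Jan 4, 1766 → Jan 4, 1767: 365 days.
Jan 4, 1767 → Feb 4, 1767: 31 days (January has 31).
Feb 4, 1767 → Mar 4, 1767: 28 days (February has 28).
Mar 4, 1767 → Mar 13, 1767: 9 days.
Total: 1164 days.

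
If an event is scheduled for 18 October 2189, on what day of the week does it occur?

Sunday

Doomsday rule: the anchor day for the 2100s is Sunday. For year 89: 89÷12 = 7 r 5, and 5÷4 = 1, so 7+5+1 = 13.
Sunday + 13 ≡ Saturday — that's 2189's doomsday.
In October the doomsday date is Oct 10.
Oct 18 is 8 days after Oct 10; 8 mod 7 = 1, so Saturday + 1 = Sunday.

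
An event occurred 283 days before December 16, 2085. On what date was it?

March 8, 2085

−16 → Nov 30, 2085 (end of Nov, 30 days; 267 left).
−30 → Oct 31, 2085 (end of Oct, 31 days; 237 left).
−31 → Sep 30, 2085 (end of Sep, 30 days; 206 left).
−30 → Aug 31, 2085 (end of Aug, 31 days; 176 left).
−31 → Jul 31, 2085 (end of Jul, 31 days; 145 left).
−31 → Jun 30, 2085 (end of Jun, 30 days; 114 left).
−30 → May 31, 2085 (end of May, 31 days; 84 left).
−31 → Apr 30, 2085 (end of Apr, 30 days; 53 left).
−30 → Mar 31, 2085 (end of Mar, 31 days; 23 left).
−23 → Mar 8, 2085.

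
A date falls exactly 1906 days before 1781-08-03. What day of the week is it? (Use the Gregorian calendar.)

Aug 3, 1781 is a Friday.
1906 mod 7 = 2, so 1906 days before a Friday is Friday − 2 = Wednesday.

Wednesday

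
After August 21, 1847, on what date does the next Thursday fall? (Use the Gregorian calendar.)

August 26, 1847

Aug 21, 1847 is a Saturday.
From Saturday to the next Thursday is 5 days.
Aug 21, 1847 + 5 = Aug 26, 1847.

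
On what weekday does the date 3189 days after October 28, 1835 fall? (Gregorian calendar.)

Sunday

First find the weekday of Oct 28, 1835. Doomsday rule: the anchor day for the 1800s is Friday. For year 35: 35÷12 = 2 r 11, and 11÷4 = 2, so 2+11+2 = 15.
Friday + 15 ≡ Saturday — that's 1835's doomsday.
In October the doomsday date is Oct 10.
Oct 28 is 18 days after Oct 10; 18 mod 7 = 4, so Saturday + 4 = Wednesday.
3189 mod 7 = 4, so 3189 days after a Wednesday is Wednesday + 4 = Sunday.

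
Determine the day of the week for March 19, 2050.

Doomsday rule: the anchor day for the 2000s is Tuesday. For year 50: 50÷12 = 4 r 2, and 2÷4 = 0, so 4+2+0 = 6.
Tuesday + 6 ≡ Monday — that's 2050's doomsday.
In March the doomsday date is Mar 14.
Mar 19 is 5 days after Mar 14; 5 mod 7 = 5, so Monday + 5 = Saturday.

Saturday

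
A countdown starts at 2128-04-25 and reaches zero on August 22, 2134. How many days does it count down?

2310

Apr 25, 2128 → Apr 25, 2129: 365 days.
Apr 25, 2129 → Apr 25, 2130: 365 days.
Apr 25, 2130 → Apr 25, 2131: 365 days.
Apr 25, 2131 → Apr 25, 2132: 366 days (Feb 29, 2132 is in that span).
Apr 25, 2132 → Apr 25, 2133: 365 days.
Apr 25, 2133 → Apr 25, 2134: 365 days.
Apr 25, 2134 → May 25, 2134: 30 days (April has 30).
May 25, 2134 → Jun 25, 2134: 31 days (May has 31).
Jun 25, 2134 → Jul 25, 2134: 30 days (June has 30).
Jul 25, 2134 → Aug 22, 2134: 28 days.
Total: 2310 days.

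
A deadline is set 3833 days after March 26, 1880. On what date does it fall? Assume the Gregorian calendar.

September 23, 1890

+365 (one year) → Mar 26, 1881 (3468 left).
+365 (one year) → Mar 26, 1882 (3103 left).
+365 (one year) → Mar 26, 1883 (2738 left).
+366 (one year; includes Feb 29, 1884) → Mar 26, 1884 (2372 left).
+365 (one year) → Mar 26, 1885 (2007 left).
+365 (one year) → Mar 26, 1886 (1642 left).
+365 (one year) → Mar 26, 1887 (1277 left).
+366 (one year; includes Feb 29, 1888) → Mar 26, 1888 (911 left).
+365 (one year) → Mar 26, 1889 (546 left).
+365 (one year) → Mar 26, 1890 (181 left).
Mar has 31 days: +6 → Apr 1, 1890 (175 left).
Apr has 30 days: +30 → May 1, 1890 (145 left).
May has 31 days: +31 → Jun 1, 1890 (114 left).
Jun has 30 days: +30 → Jul 1, 1890 (84 left).
Jul has 31 days: +31 → Aug 1, 1890 (53 left).
Aug has 31 days: +31 → Sep 1, 1890 (22 left).
+22 → Sep 23, 1890.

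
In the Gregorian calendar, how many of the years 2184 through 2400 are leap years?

53

Multiples of 4 in [2184,2400]: 55.
Of those, multiples of 100: 3 (not leap unless ÷400).
Multiples of 400: 1.
Leap years = 55 − 3 + 1 = 53.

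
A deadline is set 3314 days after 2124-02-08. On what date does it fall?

March 6, 2133

+366 (one year; includes Feb 29, 2124) → Feb 8, 2125 (2948 left).
+365 (one year) → Feb 8, 2126 (2583 left).
+365 (one year) → Feb 8, 2127 (2218 left).
+365 (one year) → Feb 8, 2128 (1853 left).
+366 (one year; includes Feb 29, 2128) → Feb 8, 2129 (1487 left).
+365 (one year) → Feb 8, 2130 (1122 left).
+365 (one year) → Feb 8, 2131 (757 left).
+365 (one year) → Feb 8, 2132 (392 left).
Feb has 29 days: +22 → Mar 1, 2132 (370 left).
Mar has 31 days: +31 → Apr 1, 2132 (339 left).
Apr has 30 days: +30 → May 1, 2132 (309 left).
May has 31 days: +31 → Jun 1, 2132 (278 left).
Jun has 30 days: +30 → Jul 1, 2132 (248 left).
Jul has 31 days: +31 → Aug 1, 2132 (217 left).
Aug has 31 days: +31 → Sep 1, 2132 (186 left).
Sep has 30 days: +30 → Oct 1, 2132 (156 left).
Oct has 31 days: +31 → Nov 1, 2132 (125 left).
Nov has 30 days: +30 → Dec 1, 2132 (95 left).
Dec has 31 days: +31 → Jan 1, 2133 (64 left).
Jan has 31 days: +31 → Feb 1, 2133 (33 left).
Feb has 28 days: +28 → Mar 1, 2133 (5 left).
+5 → Mar 6, 2133.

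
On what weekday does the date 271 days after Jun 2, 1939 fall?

Jun 2, 1939 is a Friday.
271 mod 7 = 5, so 271 days after a Friday is Friday + 5 = Wednesday.

Wednesday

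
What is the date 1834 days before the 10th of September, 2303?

September 1, 2298

−365 (one year) → Sep 10, 2302 (1469 left).
−365 (one year) → Sep 10, 2301 (1104 left).
−365 (one year) → Sep 10, 2300 (739 left).
−365 (one year) → Sep 10, 2299 (374 left).
−10 → Aug 31, 2299 (end of Aug, 31 days; 364 left).
−31 → Jul 31, 2299 (end of Jul, 31 days; 333 left).
−31 → Jun 30, 2299 (end of Jun, 30 days; 302 left).
−30 → May 31, 2299 (end of May, 31 days; 272 left).
−31 → Apr 30, 2299 (end of Apr, 30 days; 241 left).
−30 → Mar 31, 2299 (end of Mar, 31 days; 211 left).
−31 → Feb 28, 2299 (end of Feb, 28 days; 180 left).
−28 → Jan 31, 2299 (end of Jan, 31 days; 152 left).
−31 → Dec 31, 2298 (end of Dec, 31 days; 121 left).
−31 → Nov 30, 2298 (end of Nov, 30 days; 90 left).
−30 → Oct 31, 2298 (end of Oct, 31 days; 60 left).
−31 → Sep 30, 2298 (end of Sep, 30 days; 29 left).
−29 → Sep 1, 2298.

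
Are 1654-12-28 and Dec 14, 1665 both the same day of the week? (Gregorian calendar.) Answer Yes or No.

Yes

From Dec 28, 1654 to Dec 14, 1665 is 4004 days.
4004 mod 7 = 0, so they are the same weekday.
(Dec 28, 1654 is a Monday; Dec 14, 1665 is a Monday.)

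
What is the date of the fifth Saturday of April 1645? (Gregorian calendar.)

April 1, 1645 is a Saturday.
The first Saturday is therefore April 1 (same day).
The fifth Saturday is 1 + 4×7 = April 29.

April 29, 1645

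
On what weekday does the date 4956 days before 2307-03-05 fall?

Tuesday

Mar 5, 2307 is a Tuesday.
4956 mod 7 = 0, so 4956 days before a Tuesday is Tuesday − 0 = Tuesday.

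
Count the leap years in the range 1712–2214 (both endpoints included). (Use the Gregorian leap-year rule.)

Multiples of 4 in [1712,2214]: 126.
Of those, multiples of 100: 5 (not leap unless ÷400).
Multiples of 400: 1.
Leap years = 126 − 5 + 1 = 122.

122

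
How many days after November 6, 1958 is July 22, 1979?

7563

Nov 6, 1958 → Nov 6, 1959: 365 days.
Nov 6, 1959 → Nov 6, 1960: 366 days (Feb 29, 1960 is in that span).
Nov 6, 1960 → Nov 6, 1961: 365 days.
Nov 6, 1961 → Nov 6, 1962: 365 days.
Nov 6, 1962 → Nov 6, 1963: 365 days.
Nov 6, 1963 → Nov 6, 1964: 366 days (Feb 29, 1964 is in that span).
Nov 6, 1964 → Nov 6, 1965: 365 days.
Nov 6, 1965 → Nov 6, 1966: 365 days.
Nov 6, 1966 → Nov 6, 1967: 365 days.
Nov 6, 1967 → Nov 6, 1968: 366 days (Feb 29, 1968 is in that span).
Nov 6, 1968 → Nov 6, 1969: 365 days.
Nov 6, 1969 → Nov 6, 1970: 365 days.
Nov 6, 1970 → Nov 6, 1971: 365 days.
Nov 6, 1971 → Nov 6, 1972: 366 days (Feb 29, 1972 is in that span).
Nov 6, 1972 → Nov 6, 1973: 365 days.
Nov 6, 1973 → Nov 6, 1974: 365 days.
Nov 6, 1974 → Nov 6, 1975: 365 days.
Nov 6, 1975 → Nov 6, 1976: 366 days (Feb 29, 1976 is in that span).
Nov 6, 1976 → Nov 6, 1977: 365 days.
Nov 6, 1977 → Nov 6, 1978: 365 days.
Nov 6, 1978 → Dec 6, 1978: 30 days (November has 30).
Dec 6, 1978 → Jan 6, 1979: 31 days (December has 31).
Jan 6, 1979 → Feb 6, 1979: 31 days (January has 31).
Feb 6, 1979 → Mar 6, 1979: 28 days (February has 28).
Mar 6, 1979 → Apr 6, 1979: 31 days (March has 31).
Apr 6, 1979 → May 6, 1979: 30 days (April has 30).
May 6, 1979 → Jun 6, 1979: 31 days (May has 31).
Jun 6, 1979 → Jul 6, 1979: 30 days (June has 30).
Jul 6, 1979 → Jul 22, 1979: 16 days.
Total: 7563 days.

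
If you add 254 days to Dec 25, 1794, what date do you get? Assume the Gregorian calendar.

September 5, 1795

Dec has 31 days: +7 → Jan 1, 1795 (247 left).
Jan has 31 days: +31 → Feb 1, 1795 (216 left).
Feb has 28 days: +28 → Mar 1, 1795 (188 left).
Mar has 31 days: +31 → Apr 1, 1795 (157 left).
Apr has 30 days: +30 → May 1, 1795 (127 left).
May has 31 days: +31 → Jun 1, 1795 (96 left).
Jun has 30 days: +30 → Jul 1, 1795 (66 left).
Jul has 31 days: +31 → Aug 1, 1795 (35 left).
Aug has 31 days: +31 → Sep 1, 1795 (4 left).
+4 → Sep 5, 1795.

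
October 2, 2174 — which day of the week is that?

Doomsday rule: the anchor day for the 2100s is Sunday. For year 74: 74÷12 = 6 r 2, and 2÷4 = 0, so 6+2+0 = 8.
Sunday + 8 ≡ Monday — that's 2174's doomsday.
In October the doomsday date is Oct 10.
Oct 2 is 8 days before Oct 10; 8 mod 7 = 1, so Monday − 1 = Sunday.

Sunday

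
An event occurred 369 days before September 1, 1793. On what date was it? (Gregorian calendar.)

August 28, 1792

−1 → Aug 31, 1793 (end of Aug, 31 days; 368 left).
−31 → Jul 31, 1793 (end of Jul, 31 days; 337 left).
−31 → Jun 30, 1793 (end of Jun, 30 days; 306 left).
−30 → May 31, 1793 (end of May, 31 days; 276 left).
−31 → Apr 30, 1793 (end of Apr, 30 days; 245 left).
−30 → Mar 31, 1793 (end of Mar, 31 days; 215 left).
−31 → Feb 28, 1793 (end of Feb, 28 days; 184 left).
−28 → Jan 31, 1793 (end of Jan, 31 days; 156 left).
−31 → Dec 31, 1792 (end of Dec, 31 days; 125 left).
−31 → Nov 30, 1792 (end of Nov, 30 days; 94 left).
−30 → Oct 31, 1792 (end of Oct, 31 days; 64 left).
−31 → Sep 30, 1792 (end of Sep, 30 days; 33 left).
−30 → Aug 31, 1792 (end of Aug, 31 days; 3 left).
−3 → Aug 28, 1792.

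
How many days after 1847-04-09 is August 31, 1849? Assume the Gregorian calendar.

875

Apr 9, 1847 → Apr 9, 1848: 366 days (Feb 29, 1848 is in that span).
Apr 9, 1848 → Apr 9, 1849: 365 days.
Apr 9, 1849 → May 9, 1849: 30 days (April has 30).
May 9, 1849 → Jun 9, 1849: 31 days (May has 31).
Jun 9, 1849 → Jul 9, 1849: 30 days (June has 30).
Jul 9, 1849 → Aug 9, 1849: 31 days (July has 31).
Aug 9, 1849 → Aug 31, 1849: 22 days.
Total: 875 days.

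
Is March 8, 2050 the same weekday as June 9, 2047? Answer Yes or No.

No

From Jun 9, 2047 to Mar 8, 2050 is 1003 days.
1003 mod 7 = 2, so they are different weekdays.
(Jun 9, 2047 is a Sunday; Mar 8, 2050 is a Tuesday.)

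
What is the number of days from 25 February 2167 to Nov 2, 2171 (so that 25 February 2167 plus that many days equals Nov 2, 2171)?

Feb 25, 2167 → Feb 25, 2168: 365 days.
Feb 25, 2168 → Feb 25, 2169: 366 days (Feb 29, 2168 is in that span).
Feb 25, 2169 → Feb 25, 2170: 365 days.
Feb 25, 2170 → Feb 25, 2171: 365 days.
Feb 25, 2171 → Mar 25, 2171: 28 days (February has 28).
Mar 25, 2171 → Apr 25, 2171: 31 days (March has 31).
Apr 25, 2171 → May 25, 2171: 30 days (April has 30).
May 25, 2171 → Jun 25, 2171: 31 days (May has 31).
Jun 25, 2171 → Jul 25, 2171: 30 days (June has 30).
Jul 25, 2171 → Aug 25, 2171: 31 days (July has 31).
Aug 25, 2171 → Sep 25, 2171: 31 days (August has 31).
Sep 25, 2171 → Oct 25, 2171: 30 days (September has 30).
Oct 25, 2171 → Nov 2, 2171: 8 days.
Total: 1711 days.

1711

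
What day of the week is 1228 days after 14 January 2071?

Saturday

Jan 14, 2071 is a Wednesday.
1228 mod 7 = 3, so 1228 days after a Wednesday is Wednesday + 3 = Saturday.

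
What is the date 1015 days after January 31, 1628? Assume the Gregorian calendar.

November 11, 1630

+366 (one year; includes Feb 29, 1628) → Jan 31, 1629 (649 left).
+365 (one year) → Jan 31, 1630 (284 left).
Jan has 31 days: +1 → Feb 1, 1630 (283 left).
Feb has 28 days: +28 → Mar 1, 1630 (255 left).
Mar has 31 days: +31 → Apr 1, 1630 (224 left).
Apr has 30 days: +30 → May 1, 1630 (194 left).
May has 31 days: +31 → Jun 1, 1630 (163 left).
Jun has 30 days: +30 → Jul 1, 1630 (133 left).
Jul has 31 days: +31 → Aug 1, 1630 (102 left).
Aug has 31 days: +31 → Sep 1, 1630 (71 left).
Sep has 30 days: +30 → Oct 1, 1630 (41 left).
Oct has 31 days: +31 → Nov 1, 1630 (10 left).
+10 → Nov 11, 1630.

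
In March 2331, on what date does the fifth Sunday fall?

March 1, 2331 is a Sunday.
The first Sunday is therefore March 1 (same day).
The fifth Sunday is 1 + 4×7 = March 29.

March 29, 2331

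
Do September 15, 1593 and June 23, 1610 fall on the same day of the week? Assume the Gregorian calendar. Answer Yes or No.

Yes

From Sep 15, 1593 to Jun 23, 1610 is 6125 days.
6125 mod 7 = 0, so they are the same weekday.
(Sep 15, 1593 is a Wednesday; Jun 23, 1610 is a Wednesday.)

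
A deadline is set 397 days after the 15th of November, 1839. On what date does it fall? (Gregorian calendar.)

December 16, 1840

Nov has 30 days: +16 → Dec 1, 1839 (381 left).
Dec has 31 days: +31 → Jan 1, 1840 (350 left).
Jan has 31 days: +31 → Feb 1, 1840 (319 left).
Feb has 29 days: +29 → Mar 1, 1840 (290 left).
Mar has 31 days: +31 → Apr 1, 1840 (259 left).
Apr has 30 days: +30 → May 1, 1840 (229 left).
May has 31 days: +31 → Jun 1, 1840 (198 left).
Jun has 30 days: +30 → Jul 1, 1840 (168 left).
Jul has 31 days: +31 → Aug 1, 1840 (137 left).
Aug has 31 days: +31 → Sep 1, 1840 (106 left).
Sep has 30 days: +30 → Oct 1, 1840 (76 left).
Oct has 31 days: +31 → Nov 1, 1840 (45 left).
Nov has 30 days: +30 → Dec 1, 1840 (15 left).
+15 → Dec 16, 1840.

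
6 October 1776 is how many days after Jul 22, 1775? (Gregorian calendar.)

Jul 22, 1775 → Jul 22, 1776: 366 days (Feb 29, 1776 is in that span).
Jul 22, 1776 → Aug 22, 1776: 31 days (July has 31).
Aug 22, 1776 → Sep 22, 1776: 31 days (August has 31).
Sep 22, 1776 → Oct 6, 1776: 14 days.
Total: 442 days.

442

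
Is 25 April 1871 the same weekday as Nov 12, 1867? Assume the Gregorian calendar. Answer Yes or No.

Yes

From Nov 12, 1867 to Apr 25, 1871 is 1260 days.
1260 mod 7 = 0, so they are the same weekday.
(Nov 12, 1867 is a Tuesday; Apr 25, 1871 is a Tuesday.)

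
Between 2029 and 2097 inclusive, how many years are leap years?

17

Multiples of 4 in [2029,2097]: 17.
Of those, multiples of 100: 0 (not leap unless ÷400).
Multiples of 400: 0.
Leap years = 17 − 0 + 0 = 17.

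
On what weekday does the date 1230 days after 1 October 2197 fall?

First find the weekday of Oct 1, 2197. Doomsday rule: the anchor day for the 2100s is Sunday. For year 97: 97÷12 = 8 r 1, and 1÷4 = 0, so 8+1+0 = 9.
Sunday + 9 ≡ Tuesday — that's 2197's doomsday.
In October the doomsday date is Oct 10.
Oct 1 is 9 days before Oct 10; 9 mod 7 = 2, so Tuesday − 2 = Sunday.
1230 mod 7 = 5, so 1230 days after a Sunday is Sunday + 5 = Friday.

Friday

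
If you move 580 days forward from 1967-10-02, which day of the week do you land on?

Oct 2, 1967 is a Monday.
580 mod 7 = 6, so 580 days after a Monday is Monday + 6 = Sunday.

Sunday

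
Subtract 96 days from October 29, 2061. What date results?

−29 → Sep 30, 2061 (end of Sep, 30 days; 67 left).
−30 → Aug 31, 2061 (end of Aug, 31 days; 37 left).
−31 → Jul 31, 2061 (end of Jul, 31 days; 6 left).
−6 → Jul 25, 2061.

July 25, 2061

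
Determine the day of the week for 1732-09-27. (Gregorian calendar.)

Doomsday rule: the anchor day for the 1700s is Sunday. For year 32: 32÷12 = 2 r 8, and 8÷4 = 2, so 2+8+2 = 12.
Sunday + 12 ≡ Friday — that's 1732's doomsday.
In September the doomsday date is Sep 5.
Sep 27 is 22 days after Sep 5; 22 mod 7 = 1, so Friday + 1 = Saturday.

Saturday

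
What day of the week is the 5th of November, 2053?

Doomsday rule: the anchor day for the 2000s is Tuesday. For year 53: 53÷12 = 4 r 5, and 5÷4 = 1, so 4+5+1 = 10.
Tuesday + 10 ≡ Friday — that's 2053's doomsday.
In November the doomsday date is Nov 7.
Nov 5 is 2 days before Nov 7; 2 mod 7 = 2, so Friday − 2 = Wednesday.

Wednesday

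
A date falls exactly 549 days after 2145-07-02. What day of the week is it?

Monday

Jul 2, 2145 is a Friday.
549 mod 7 = 3, so 549 days after a Friday is Friday + 3 = Monday.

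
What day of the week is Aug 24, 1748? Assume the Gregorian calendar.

Doomsday rule: the anchor day for the 1700s is Sunday. For year 48: 48÷12 = 4 r 0, and 0÷4 = 0, so 4+0+0 = 4.
Sunday + 4 ≡ Thursday — that's 1748's doomsday.
In August the doomsday date is Aug 8.
Aug 24 is 16 days after Aug 8; 16 mod 7 = 2, so Thursday + 2 = Saturday.

Saturday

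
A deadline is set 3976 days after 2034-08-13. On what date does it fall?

July 2, 2045

+365 (one year) → Aug 13, 2035 (3611 left).
+366 (one year; includes Feb 29, 2036) → Aug 13, 2036 (3245 left).
+365 (one year) → Aug 13, 2037 (2880 left).
+365 (one year) → Aug 13, 2038 (2515 left).
+365 (one year) → Aug 13, 2039 (2150 left).
+366 (one year; includes Feb 29, 2040) → Aug 13, 2040 (1784 left).
+365 (one year) → Aug 13, 2041 (1419 left).
+365 (one year) → Aug 13, 2042 (1054 left).
+365 (one year) → Aug 13, 2043 (689 left).
+366 (one year; includes Feb 29, 2044) → Aug 13, 2044 (323 left).
Aug has 31 days: +19 → Sep 1, 2044 (304 left).
Sep has 30 days: +30 → Oct 1, 2044 (274 left).
Oct has 31 days: +31 → Nov 1, 2044 (243 left).
Nov has 30 days: +30 → Dec 1, 2044 (213 left).
Dec has 31 days: +31 → Jan 1, 2045 (182 left).
Jan has 31 days: +31 → Feb 1, 2045 (151 left).
Feb has 28 days: +28 → Mar 1, 2045 (123 left).
Mar has 31 days: +31 → Apr 1, 2045 (92 left).
Apr has 30 days: +30 → May 1, 2045 (62 left).
May has 31 days: +31 → Jun 1, 2045 (31 left).
Jun has 30 days: +30 → Jul 1, 2045 (1 left).
+1 → Jul 2, 2045.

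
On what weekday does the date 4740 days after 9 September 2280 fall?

Friday

Sep 9, 2280 is a Thursday.
4740 mod 7 = 1, so 4740 days after a Thursday is Thursday + 1 = Friday.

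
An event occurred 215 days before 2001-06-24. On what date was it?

November 21, 2000

−24 → May 31, 2001 (end of May, 31 days; 191 left).
−31 → Apr 30, 2001 (end of Apr, 30 days; 160 left).
−30 → Mar 31, 2001 (end of Mar, 31 days; 130 left).
−31 → Feb 28, 2001 (end of Feb, 28 days; 99 left).
−28 → Jan 31, 2001 (end of Jan, 31 days; 71 left).
−31 → Dec 31, 2000 (end of Dec, 31 days; 40 left).
−31 → Nov 30, 2000 (end of Nov, 30 days; 9 left).
−9 → Nov 21, 2000.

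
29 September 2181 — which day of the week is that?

Doomsday rule: the anchor day for the 2100s is Sunday. For year 81: 81÷12 = 6 r 9, and 9÷4 = 2, so 6+9+2 = 17.
Sunday + 17 ≡ Wednesday — that's 2181's doomsday.
In September the doomsday date is Sep 5.
Sep 29 is 24 days after Sep 5; 24 mod 7 = 3, so Wednesday + 3 = Saturday.

Saturday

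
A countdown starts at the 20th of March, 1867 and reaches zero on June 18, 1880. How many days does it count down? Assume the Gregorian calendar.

4839

Mar 20, 1867 → Mar 20, 1868: 366 days (Feb 29, 1868 is in that span).
Mar 20, 1868 → Mar 20, 1869: 365 days.
Mar 20, 1869 → Mar 20, 1870: 365 days.
Mar 20, 1870 → Mar 20, 1871: 365 days.
Mar 20, 1871 → Mar 20, 1872: 366 days (Feb 29, 1872 is in that span).
Mar 20, 1872 → Mar 20, 1873: 365 days.
Mar 20, 1873 → Mar 20, 1874: 365 days.
Mar 20, 1874 → Mar 20, 1875: 365 days.
Mar 20, 1875 → Mar 20, 1876: 366 days (Feb 29, 1876 is in that span).
Mar 20, 1876 → Mar 20, 1877: 365 days.
Mar 20, 1877 → Mar 20, 1878: 365 days.
Mar 20, 1878 → Mar 20, 1879: 365 days.
Mar 20, 1879 → Mar 20, 1880: 366 days (Feb 29, 1880 is in that span).
Mar 20, 1880 → Apr 20, 1880: 31 days (March has 31).
Apr 20, 1880 → May 20, 1880: 30 days (April has 30).
May 20, 1880 → Jun 18, 1880: 29 days.
Total: 4839 days.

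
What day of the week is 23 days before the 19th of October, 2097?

Thursday

Oct 19, 2097 is a Saturday.
23 mod 7 = 2, so 23 days before a Saturday is Saturday − 2 = Thursday.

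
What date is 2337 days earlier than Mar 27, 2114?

November 2, 2107

−365 (one year) → Mar 27, 2113 (1972 left).
−365 (one year) → Mar 27, 2112 (1607 left).
−366 (one year; includes Feb 29, 2112) → Mar 27, 2111 (1241 left).
−365 (one year) → Mar 27, 2110 (876 left).
−365 (one year) → Mar 27, 2109 (511 left).
−365 (one year) → Mar 27, 2108 (146 left).
−27 → Feb 29, 2108 (end of Feb, 29 days; 119 left).
−29 → Jan 31, 2108 (end of Jan, 31 days; 90 left).
−31 → Dec 31, 2107 (end of Dec, 31 days; 59 left).
−31 → Nov 30, 2107 (end of Nov, 30 days; 28 left).
−28 → Nov 2, 2107.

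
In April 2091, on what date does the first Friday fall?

April 1, 2091 is a Sunday.
The first Friday is therefore April 6 (5 days later).

April 6, 2091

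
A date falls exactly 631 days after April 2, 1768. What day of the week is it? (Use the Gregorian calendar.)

First find the weekday of Apr 2, 1768. Doomsday rule: the anchor day for the 1700s is Sunday. For year 68: 68÷12 = 5 r 8, and 8÷4 = 2, so 5+8+2 = 15.
Sunday + 15 ≡ Monday — that's 1768's doomsday.
In April the doomsday date is Apr 4.
Apr 2 is 2 days before Apr 4; 2 mod 7 = 2, so Monday − 2 = Saturday.
631 mod 7 = 1, so 631 days after a Saturday is Saturday + 1 = Sunday.

Sunday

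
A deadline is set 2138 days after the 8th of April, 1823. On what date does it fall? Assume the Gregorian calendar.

+366 (one year; includes Feb 29, 1824) → Apr 8, 1824 (1772 left).
+365 (one year) → Apr 8, 1825 (1407 left).
+365 (one year) → Apr 8, 1826 (1042 left).
+365 (one year) → Apr 8, 1827 (677 left).
+366 (one year; includes Feb 29, 1828) → Apr 8, 1828 (311 left).
Apr has 30 days: +23 → May 1, 1828 (288 left).
May has 31 days: +31 → Jun 1, 1828 (257 left).
Jun has 30 days: +30 → Jul 1, 1828 (227 left).
Jul has 31 days: +31 → Aug 1, 1828 (196 left).
Aug has 31 days: +31 → Sep 1, 1828 (165 left).
Sep has 30 days: +30 → Oct 1, 1828 (135 left).
Oct has 31 days: +31 → Nov 1, 1828 (104 left).
Nov has 30 days: +30 → Dec 1, 1828 (74 left).
Dec has 31 days: +31 → Jan 1, 1829 (43 left).
Jan has 31 days: +31 → Feb 1, 1829 (12 left).
+12 → Feb 13, 1829.

February 13, 1829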